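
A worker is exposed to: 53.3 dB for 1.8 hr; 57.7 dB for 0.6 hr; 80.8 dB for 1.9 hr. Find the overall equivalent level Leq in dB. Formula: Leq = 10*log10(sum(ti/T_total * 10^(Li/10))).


T_total = 1.8 + 0.6 + 1.9 = 4.3 hr
(1.8/4.3) * 10^(53.3/10) = 89496.1
(0.6/4.3) * 10^(57.7/10) = 82164.2
(1.9/4.3) * 10^(80.8/10) = 5.31233e+07
Sum = 89496.1 + 82164.2 + 5.31233e+07 = 5.3295e+07
Leq = 10*log10(5.3295e+07) = 77.267 dB


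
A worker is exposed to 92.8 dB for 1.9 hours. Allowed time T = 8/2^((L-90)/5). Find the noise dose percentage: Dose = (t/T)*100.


T_allowed = 8 / 2^((92.8 - 90)/5) = 5.42642 hr
Dose = 1.9 / 5.42642 * 100 = 35.014 %


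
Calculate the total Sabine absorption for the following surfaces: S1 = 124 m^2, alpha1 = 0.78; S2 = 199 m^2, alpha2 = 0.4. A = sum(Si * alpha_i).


124 * 0.78 = 96.72
199 * 0.4 = 79.6
A_total = 96.72 + 79.6 = 176.32 m^2


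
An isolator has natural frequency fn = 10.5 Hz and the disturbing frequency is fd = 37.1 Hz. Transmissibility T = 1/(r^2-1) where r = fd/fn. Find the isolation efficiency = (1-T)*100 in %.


r = 37.1 / 10.5 = 3.53333
r^2 - 1 = 3.53333^2 - 1 = 11.4844
T = 1/11.4844 = 0.0870746
Efficiency = (1 - 0.0870746)*100 = 91.293 %


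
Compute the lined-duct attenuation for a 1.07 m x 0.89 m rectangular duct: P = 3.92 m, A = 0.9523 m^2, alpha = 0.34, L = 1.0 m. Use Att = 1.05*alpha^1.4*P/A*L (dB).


alpha^1.4 = 0.34^1.4 = 0.220836
Attenuation rate = 1.05 * alpha^1.4 * P / A
= 1.05 * 0.220836 * 3.92 / 0.9523 = 0.95449 dB/m
Total Att = 0.95449 * 1.0 = 0.95449 dB


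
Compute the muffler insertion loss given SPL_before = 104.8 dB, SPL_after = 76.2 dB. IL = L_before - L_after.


Insertion loss = SPL without muffler - SPL with muffler
IL = 104.8 - 76.2 = 28.6 dB


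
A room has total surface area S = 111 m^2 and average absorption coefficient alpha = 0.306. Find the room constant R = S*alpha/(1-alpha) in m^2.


R = 111 * 0.306 / (1 - 0.306) = 48.942 m^2


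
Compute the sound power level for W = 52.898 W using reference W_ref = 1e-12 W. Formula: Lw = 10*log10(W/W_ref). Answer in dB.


W / W_ref = 52.898 / 1e-12 = 5.2898e+13
Lw = 10 * log10(5.2898e+13) = 137.23 dB


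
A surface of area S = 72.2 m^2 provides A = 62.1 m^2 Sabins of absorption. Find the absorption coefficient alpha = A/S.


Absorption coefficient = absorbed power / incident power
alpha = A / S = 62.1 / 72.2 = 0.86011


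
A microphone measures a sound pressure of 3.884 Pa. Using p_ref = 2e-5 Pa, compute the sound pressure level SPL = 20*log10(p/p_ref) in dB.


p / p_ref = 3.884 / 2e-5 = 194200
SPL = 20 * log10(194200) = 105.76 dB


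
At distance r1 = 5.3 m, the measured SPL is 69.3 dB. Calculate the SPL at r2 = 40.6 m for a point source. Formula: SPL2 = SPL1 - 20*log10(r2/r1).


r2/r1 = 40.6/5.3 = 7.66038
Correction = 20*log10(7.66038) = 17.685 dB
SPL2 = 69.3 - 17.685 = 51.615 dB


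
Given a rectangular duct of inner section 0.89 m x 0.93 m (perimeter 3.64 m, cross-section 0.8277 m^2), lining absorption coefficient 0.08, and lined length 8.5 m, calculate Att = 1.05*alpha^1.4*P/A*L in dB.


alpha^1.4 = 0.08^1.4 = 0.029129
Attenuation rate = 1.05 * alpha^1.4 * P / A
= 1.05 * 0.029129 * 3.64 / 0.8277 = 0.134507 dB/m
Total Att = 0.134507 * 8.5 = 1.1433 dB


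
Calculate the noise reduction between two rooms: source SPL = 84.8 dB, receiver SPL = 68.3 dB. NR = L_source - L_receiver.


NR = L_source - L_receiver (difference between source and receiving room levels)
NR = 84.8 - 68.3 = 16.5 dB


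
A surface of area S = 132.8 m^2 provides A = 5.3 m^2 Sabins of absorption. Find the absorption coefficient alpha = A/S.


Absorption coefficient = absorbed power / incident power
alpha = A / S = 5.3 / 132.8 = 0.03991


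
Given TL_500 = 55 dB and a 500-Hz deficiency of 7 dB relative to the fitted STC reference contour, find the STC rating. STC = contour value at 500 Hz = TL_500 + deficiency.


By ASTM E413, STC = value of the fitted reference contour at 500 Hz.
Contour value at 500 Hz = TL_500 + deficiency = 55 + 7 = 62
STC = 62


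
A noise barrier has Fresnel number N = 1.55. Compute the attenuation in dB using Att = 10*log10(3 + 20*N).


3 + 20*N = 3 + 20*1.55 = 34
Att = 10*log10(34) = 15.315 dB


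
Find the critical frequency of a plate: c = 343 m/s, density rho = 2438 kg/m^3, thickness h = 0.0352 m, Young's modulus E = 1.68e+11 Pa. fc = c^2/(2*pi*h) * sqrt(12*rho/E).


12*rho/E = 12*2438/1.68e+11 = 1.74143e-07
sqrt(12*rho/E) = sqrt(1.74143e-07) = 0.000417304
c^2/(2*pi*h) = 343^2/(2*pi*0.0352) = 531944
fc = 531944 * 0.000417304 = 221.98 Hz


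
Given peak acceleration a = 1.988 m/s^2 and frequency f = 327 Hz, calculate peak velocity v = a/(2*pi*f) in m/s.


omega = 2*pi*f = 2*pi*327 = 2054.6 rad/s
v = a / omega = 1.988 / 2054.6 = 0.00096758 m/s


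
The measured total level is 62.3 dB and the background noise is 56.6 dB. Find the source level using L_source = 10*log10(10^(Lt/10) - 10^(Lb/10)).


10^(62.3/10) = 1.69824e+06
10^(56.6/10) = 457088
Difference = 1.69824e+06 - 457088 = 1.24115e+06
L_source = 10*log10(1.24115e+06) = 60.938 dB


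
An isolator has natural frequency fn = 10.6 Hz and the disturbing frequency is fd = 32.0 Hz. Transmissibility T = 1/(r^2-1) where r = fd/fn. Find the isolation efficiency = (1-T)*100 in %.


r = 32.0 / 10.6 = 3.01887
r^2 - 1 = 3.01887^2 - 1 = 8.11358
T = 1/8.11358 = 0.12325
Efficiency = (1 - 0.12325)*100 = 87.675 %


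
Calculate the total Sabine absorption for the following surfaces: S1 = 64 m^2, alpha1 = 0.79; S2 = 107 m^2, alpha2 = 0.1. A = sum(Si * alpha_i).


64 * 0.79 = 50.56
107 * 0.1 = 10.7
A_total = 50.56 + 10.7 = 61.26 m^2


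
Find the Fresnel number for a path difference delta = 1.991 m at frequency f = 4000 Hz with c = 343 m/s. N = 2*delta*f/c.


N = 2*delta*f/c = 2*delta/lambda, where lambda = c/f
lambda = 343 / 4000 = 0.08575 m
N = 2 * 1.991 / 0.08575 = 46.437


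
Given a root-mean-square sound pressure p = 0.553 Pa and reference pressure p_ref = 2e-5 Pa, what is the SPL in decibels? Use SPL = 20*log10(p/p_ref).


p / p_ref = 0.553 / 2e-5 = 27650
SPL = 20 * log10(27650) = 88.834 dB


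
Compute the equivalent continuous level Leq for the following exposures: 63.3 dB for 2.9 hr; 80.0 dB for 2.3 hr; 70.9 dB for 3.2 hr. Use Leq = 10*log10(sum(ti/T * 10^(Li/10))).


T_total = 2.9 + 2.3 + 3.2 = 8.4 hr
(2.9/8.4) * 10^(63.3/10) = 738106
(2.3/8.4) * 10^(80.0/10) = 2.7381e+07
(3.2/8.4) * 10^(70.9/10) = 4.68674e+06
Sum = 738106 + 2.7381e+07 + 4.68674e+06 = 3.28058e+07
Leq = 10*log10(3.28058e+07) = 75.16 dB


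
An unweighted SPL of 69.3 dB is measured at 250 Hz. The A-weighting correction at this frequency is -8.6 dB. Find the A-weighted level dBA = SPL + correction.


A-weighting table: 250 Hz -> -8.6 dB correction
SPL_A = SPL + correction = 69.3 + (-8.6) = 60.7 dBA


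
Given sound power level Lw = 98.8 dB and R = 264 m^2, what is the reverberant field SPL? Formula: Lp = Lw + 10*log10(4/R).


4/R = 4/264 = 0.0151515
Lp = 98.8 + 10*log10(0.0151515) = 80.605 dB


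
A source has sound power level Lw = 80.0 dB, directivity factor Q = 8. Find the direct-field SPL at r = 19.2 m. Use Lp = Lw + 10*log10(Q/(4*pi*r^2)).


4*pi*r^2 = 4*pi*19.2^2 = 4632.47 m^2
Q / (4*pi*r^2) = 8 / 4632.47 = 0.00172694
Lp = 80.0 + 10*log10(0.00172694) = 52.373 dB


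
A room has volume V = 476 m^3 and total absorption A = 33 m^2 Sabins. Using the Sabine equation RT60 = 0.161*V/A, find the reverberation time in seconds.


RT60 = 0.161 * 476 / 33 = 2.3223 s


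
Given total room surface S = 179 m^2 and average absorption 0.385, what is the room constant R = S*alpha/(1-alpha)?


R = 179 * 0.385 / (1 - 0.385) = 112.06 m^2


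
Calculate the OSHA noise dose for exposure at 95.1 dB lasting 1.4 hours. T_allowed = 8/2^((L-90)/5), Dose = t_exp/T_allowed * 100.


T_allowed = 8 / 2^((95.1 - 90)/5) = 3.94493 hr
Dose = 1.4 / 3.94493 * 100 = 35.489 %


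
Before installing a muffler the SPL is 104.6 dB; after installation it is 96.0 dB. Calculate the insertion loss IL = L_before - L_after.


Insertion loss = SPL without muffler - SPL with muffler
IL = 104.6 - 96.0 = 8.6 dB


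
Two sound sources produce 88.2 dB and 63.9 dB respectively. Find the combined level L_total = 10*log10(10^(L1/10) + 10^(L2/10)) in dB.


10^(88.2/10) = 6.60693e+08
10^(63.9/10) = 2.45471e+06
Sum = 6.60693e+08 + 2.45471e+06 = 6.63148e+08
L_total = 10*log10(6.63148e+08) = 88.216 dB


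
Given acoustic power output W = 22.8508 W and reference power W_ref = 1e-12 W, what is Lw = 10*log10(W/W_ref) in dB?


W / W_ref = 22.8508 / 1e-12 = 2.28508e+13
Lw = 10 * log10(2.28508e+13) = 133.59 dB


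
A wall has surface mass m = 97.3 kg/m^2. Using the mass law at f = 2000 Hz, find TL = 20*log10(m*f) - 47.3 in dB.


m * f = 97.3 * 2000 = 194600
20*log10(194600) = 105.783 dB
TL = 105.783 - 47.3 = 58.483 dB


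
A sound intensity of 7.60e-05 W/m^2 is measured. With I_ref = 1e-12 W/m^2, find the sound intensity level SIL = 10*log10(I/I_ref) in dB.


I / I_ref = 7.60e-05 / 1e-12 = 7.6e+07
SIL = 10 * log10(7.6e+07) = 78.808 dB


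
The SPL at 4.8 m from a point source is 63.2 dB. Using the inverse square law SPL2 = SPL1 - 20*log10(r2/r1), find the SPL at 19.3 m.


r2/r1 = 19.3/4.8 = 4.02083
Correction = 20*log10(4.02083) = 12.0863 dB
SPL2 = 63.2 - 12.0863 = 51.114 dB


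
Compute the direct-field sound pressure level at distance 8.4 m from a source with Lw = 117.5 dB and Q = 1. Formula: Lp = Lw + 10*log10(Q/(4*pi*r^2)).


4*pi*r^2 = 4*pi*8.4^2 = 886.683 m^2
Q / (4*pi*r^2) = 1 / 886.683 = 0.0011278
Lp = 117.5 + 10*log10(0.0011278) = 88.022 dB


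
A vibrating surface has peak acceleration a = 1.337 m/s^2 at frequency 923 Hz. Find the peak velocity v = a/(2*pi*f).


omega = 2*pi*f = 2*pi*923 = 5799.38 rad/s
v = a / omega = 1.337 / 5799.38 = 0.00023054 m/s


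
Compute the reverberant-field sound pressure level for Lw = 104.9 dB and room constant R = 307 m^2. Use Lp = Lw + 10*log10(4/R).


4/R = 4/307 = 0.0130293
Lp = 104.9 + 10*log10(0.0130293) = 86.049 dB


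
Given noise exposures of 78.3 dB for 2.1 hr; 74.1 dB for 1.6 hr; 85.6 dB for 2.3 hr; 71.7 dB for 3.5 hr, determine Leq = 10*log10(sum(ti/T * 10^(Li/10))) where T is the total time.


T_total = 2.1 + 1.6 + 2.3 + 3.5 = 9.5 hr
(2.1/9.5) * 10^(78.3/10) = 1.4945e+07
(1.6/9.5) * 10^(74.1/10) = 4.32909e+06
(2.3/9.5) * 10^(85.6/10) = 8.79031e+07
(3.5/9.5) * 10^(71.7/10) = 5.44935e+06
Sum = 1.4945e+07 + 4.32909e+06 + 8.79031e+07 + 5.44935e+06 = 1.12627e+08
Leq = 10*log10(1.12627e+08) = 80.516 dB


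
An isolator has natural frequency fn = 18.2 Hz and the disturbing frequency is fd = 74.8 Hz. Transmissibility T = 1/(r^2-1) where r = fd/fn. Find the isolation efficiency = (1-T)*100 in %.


r = 74.8 / 18.2 = 4.10989
r^2 - 1 = 4.10989^2 - 1 = 15.8912
T = 1/15.8912 = 0.0629279
Efficiency = (1 - 0.0629279)*100 = 93.707 %


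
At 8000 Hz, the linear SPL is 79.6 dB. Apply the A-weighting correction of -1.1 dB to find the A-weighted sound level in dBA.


A-weighting table: 8000 Hz -> -1.1 dB correction
SPL_A = SPL + correction = 79.6 + (-1.1) = 78.5 dBA


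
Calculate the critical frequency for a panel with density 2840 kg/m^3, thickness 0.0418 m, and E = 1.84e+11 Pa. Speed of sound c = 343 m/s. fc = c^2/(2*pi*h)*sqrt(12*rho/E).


12*rho/E = 12*2840/1.84e+11 = 1.85217e-07
sqrt(12*rho/E) = sqrt(1.85217e-07) = 0.000430368
c^2/(2*pi*h) = 343^2/(2*pi*0.0418) = 447953
fc = 447953 * 0.000430368 = 192.78 Hz


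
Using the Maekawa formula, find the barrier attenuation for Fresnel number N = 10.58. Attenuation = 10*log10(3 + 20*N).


3 + 20*N = 3 + 20*10.58 = 214.6
Att = 10*log10(214.6) = 23.316 dB


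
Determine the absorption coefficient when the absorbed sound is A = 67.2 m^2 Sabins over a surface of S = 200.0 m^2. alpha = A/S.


Absorption coefficient = absorbed power / incident power
alpha = A / S = 67.2 / 200.0 = 0.336


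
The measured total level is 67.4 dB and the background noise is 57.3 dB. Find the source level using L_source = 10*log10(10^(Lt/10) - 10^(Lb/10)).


10^(67.4/10) = 5.49541e+06
10^(57.3/10) = 537032
Difference = 5.49541e+06 - 537032 = 4.95838e+06
L_source = 10*log10(4.95838e+06) = 66.953 dB


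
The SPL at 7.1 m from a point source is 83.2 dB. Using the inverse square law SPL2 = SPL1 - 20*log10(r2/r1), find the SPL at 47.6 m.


r2/r1 = 47.6/7.1 = 6.70423
Correction = 20*log10(6.70423) = 16.527 dB
SPL2 = 83.2 - 16.527 = 66.673 dB


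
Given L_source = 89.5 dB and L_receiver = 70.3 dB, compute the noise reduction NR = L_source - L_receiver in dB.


NR = L_source - L_receiver (difference between source and receiving room levels)
NR = 89.5 - 70.3 = 19.2 dB


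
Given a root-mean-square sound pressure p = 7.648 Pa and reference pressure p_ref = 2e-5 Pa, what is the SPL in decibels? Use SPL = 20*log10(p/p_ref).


p / p_ref = 7.648 / 2e-5 = 382400
SPL = 20 * log10(382400) = 111.65 dB


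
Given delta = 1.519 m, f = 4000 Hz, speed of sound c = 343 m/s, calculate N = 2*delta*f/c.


N = 2*delta*f/c = 2*delta/lambda, where lambda = c/f
lambda = 343 / 4000 = 0.08575 m
N = 2 * 1.519 / 0.08575 = 35.429


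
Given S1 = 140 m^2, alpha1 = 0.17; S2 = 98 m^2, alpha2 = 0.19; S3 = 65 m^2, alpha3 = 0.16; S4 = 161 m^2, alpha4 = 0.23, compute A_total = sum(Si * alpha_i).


140 * 0.17 = 23.8
98 * 0.19 = 18.62
65 * 0.16 = 10.4
161 * 0.23 = 37.03
A_total = 23.8 + 18.62 + 10.4 + 37.03 = 89.85 m^2


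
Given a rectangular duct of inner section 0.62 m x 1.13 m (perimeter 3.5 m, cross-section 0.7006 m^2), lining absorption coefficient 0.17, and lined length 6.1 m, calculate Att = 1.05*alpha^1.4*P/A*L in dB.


alpha^1.4 = 0.17^1.4 = 0.0836813
Attenuation rate = 1.05 * alpha^1.4 * P / A
= 1.05 * 0.0836813 * 3.5 / 0.7006 = 0.438951 dB/m
Total Att = 0.438951 * 6.1 = 2.6776 dB


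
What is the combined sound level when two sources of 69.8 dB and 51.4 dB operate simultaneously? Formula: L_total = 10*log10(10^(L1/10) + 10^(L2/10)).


10^(69.8/10) = 9.54993e+06
10^(51.4/10) = 138038
Sum = 9.54993e+06 + 138038 = 9.68797e+06
L_total = 10*log10(9.68797e+06) = 69.862 dB


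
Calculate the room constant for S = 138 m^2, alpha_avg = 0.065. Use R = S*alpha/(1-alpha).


R = 138 * 0.065 / (1 - 0.065) = 9.5936 m^2


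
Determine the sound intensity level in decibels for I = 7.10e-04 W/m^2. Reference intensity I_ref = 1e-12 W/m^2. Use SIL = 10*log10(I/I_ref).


I / I_ref = 7.10e-04 / 1e-12 = 7.1e+08
SIL = 10 * log10(7.1e+08) = 88.513 dB


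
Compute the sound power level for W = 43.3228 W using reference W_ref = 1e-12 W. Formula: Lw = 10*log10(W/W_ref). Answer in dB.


W / W_ref = 43.3228 / 1e-12 = 4.33228e+13
Lw = 10 * log10(4.33228e+13) = 136.37 dB


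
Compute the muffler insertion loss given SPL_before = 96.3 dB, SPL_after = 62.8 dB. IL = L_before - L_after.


Insertion loss = SPL without muffler - SPL with muffler
IL = 96.3 - 62.8 = 33.5 dB


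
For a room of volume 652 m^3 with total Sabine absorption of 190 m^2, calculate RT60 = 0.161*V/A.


RT60 = 0.161 * 652 / 190 = 0.55248 s


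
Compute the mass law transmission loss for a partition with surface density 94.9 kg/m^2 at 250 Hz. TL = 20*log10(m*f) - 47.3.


m * f = 94.9 * 250 = 23725
20*log10(23725) = 87.5041 dB
TL = 87.5041 - 47.3 = 40.204 dB


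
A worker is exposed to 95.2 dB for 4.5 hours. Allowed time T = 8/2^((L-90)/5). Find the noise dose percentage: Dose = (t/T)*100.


T_allowed = 8 / 2^((95.2 - 90)/5) = 3.89062 hr
Dose = 4.5 / 3.89062 * 100 = 115.66 %


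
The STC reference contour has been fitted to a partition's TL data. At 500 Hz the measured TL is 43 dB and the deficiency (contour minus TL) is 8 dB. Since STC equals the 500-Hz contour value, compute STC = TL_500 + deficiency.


By ASTM E413, STC = value of the fitted reference contour at 500 Hz.
Contour value at 500 Hz = TL_500 + deficiency = 43 + 8 = 51
STC = 51


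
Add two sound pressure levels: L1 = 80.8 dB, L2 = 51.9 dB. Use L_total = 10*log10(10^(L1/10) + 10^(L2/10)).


10^(80.8/10) = 1.20226e+08
10^(51.9/10) = 154882
Sum = 1.20226e+08 + 154882 = 1.20381e+08
L_total = 10*log10(1.20381e+08) = 80.806 dB


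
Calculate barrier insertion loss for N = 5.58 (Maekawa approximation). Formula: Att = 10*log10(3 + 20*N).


3 + 20*N = 3 + 20*5.58 = 114.6
Att = 10*log10(114.6) = 20.592 dB


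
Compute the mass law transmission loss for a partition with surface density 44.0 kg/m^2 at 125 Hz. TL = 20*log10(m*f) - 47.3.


m * f = 44.0 * 125 = 5500
20*log10(5500) = 74.8073 dB
TL = 74.8073 - 47.3 = 27.507 dB


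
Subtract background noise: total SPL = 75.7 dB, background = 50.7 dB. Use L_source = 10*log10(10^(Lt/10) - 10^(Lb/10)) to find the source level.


10^(75.7/10) = 3.71535e+07
10^(50.7/10) = 117490
Difference = 3.71535e+07 - 117490 = 3.7036e+07
L_source = 10*log10(3.7036e+07) = 75.686 dB


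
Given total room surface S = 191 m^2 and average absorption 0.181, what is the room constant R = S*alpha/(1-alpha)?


R = 191 * 0.181 / (1 - 0.181) = 42.211 m^2


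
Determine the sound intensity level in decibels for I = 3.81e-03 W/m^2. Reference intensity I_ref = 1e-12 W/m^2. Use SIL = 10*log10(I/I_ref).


I / I_ref = 3.81e-03 / 1e-12 = 3.81e+09
SIL = 10 * log10(3.81e+09) = 95.809 dB


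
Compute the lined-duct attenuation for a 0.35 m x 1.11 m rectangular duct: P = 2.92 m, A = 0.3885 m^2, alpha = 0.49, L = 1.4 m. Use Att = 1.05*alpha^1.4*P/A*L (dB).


alpha^1.4 = 0.49^1.4 = 0.368362
Attenuation rate = 1.05 * alpha^1.4 * P / A
= 1.05 * 0.368362 * 2.92 / 0.3885 = 2.90707 dB/m
Total Att = 2.90707 * 1.4 = 4.0699 dB


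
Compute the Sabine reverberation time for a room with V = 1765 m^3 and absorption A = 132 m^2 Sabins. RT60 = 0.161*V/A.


RT60 = 0.161 * 1765 / 132 = 2.1528 s


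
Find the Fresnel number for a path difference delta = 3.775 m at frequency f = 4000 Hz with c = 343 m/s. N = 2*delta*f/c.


N = 2*delta*f/c = 2*delta/lambda, where lambda = c/f
lambda = 343 / 4000 = 0.08575 m
N = 2 * 3.775 / 0.08575 = 88.047


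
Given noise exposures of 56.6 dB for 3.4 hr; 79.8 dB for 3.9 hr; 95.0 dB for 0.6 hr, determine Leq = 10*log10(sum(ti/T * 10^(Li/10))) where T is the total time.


T_total = 3.4 + 3.9 + 0.6 = 7.9 hr
(3.4/7.9) * 10^(56.6/10) = 196721
(3.9/7.9) * 10^(79.8/10) = 4.71452e+07
(0.6/7.9) * 10^(95.0/10) = 2.40173e+08
Sum = 196721 + 4.71452e+07 + 2.40173e+08 = 2.87515e+08
Leq = 10*log10(2.87515e+08) = 84.587 dB


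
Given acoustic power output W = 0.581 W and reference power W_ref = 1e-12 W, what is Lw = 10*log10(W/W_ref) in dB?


W / W_ref = 0.581 / 1e-12 = 5.81e+11
Lw = 10 * log10(5.81e+11) = 117.64 dB


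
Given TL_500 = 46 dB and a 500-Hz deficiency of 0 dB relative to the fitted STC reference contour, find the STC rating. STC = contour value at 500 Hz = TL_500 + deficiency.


By ASTM E413, STC = value of the fitted reference contour at 500 Hz.
Contour value at 500 Hz = TL_500 + deficiency = 46 + 0 = 46
STC = 46


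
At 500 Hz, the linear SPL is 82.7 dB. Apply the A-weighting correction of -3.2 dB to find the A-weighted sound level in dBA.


A-weighting table: 500 Hz -> -3.2 dB correction
SPL_A = SPL + correction = 82.7 + (-3.2) = 79.5 dBA


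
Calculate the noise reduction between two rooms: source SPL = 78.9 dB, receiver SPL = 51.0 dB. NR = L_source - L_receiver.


NR = L_source - L_receiver (difference between source and receiving room levels)
NR = 78.9 - 51.0 = 27.9 dB


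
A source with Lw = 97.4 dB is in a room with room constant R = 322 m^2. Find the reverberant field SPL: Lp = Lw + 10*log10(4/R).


4/R = 4/322 = 0.0124224
Lp = 97.4 + 10*log10(0.0124224) = 78.342 dB


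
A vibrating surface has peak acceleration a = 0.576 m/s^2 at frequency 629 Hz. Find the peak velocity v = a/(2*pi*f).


omega = 2*pi*f = 2*pi*629 = 3952.12 rad/s
v = a / omega = 0.576 / 3952.12 = 0.00014574 m/s


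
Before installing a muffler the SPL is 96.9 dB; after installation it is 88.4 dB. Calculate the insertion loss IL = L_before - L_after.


Insertion loss = SPL without muffler - SPL with muffler
IL = 96.9 - 88.4 = 8.5 dB


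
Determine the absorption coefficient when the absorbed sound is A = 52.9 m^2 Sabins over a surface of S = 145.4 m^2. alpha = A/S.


Absorption coefficient = absorbed power / incident power
alpha = A / S = 52.9 / 145.4 = 0.36382


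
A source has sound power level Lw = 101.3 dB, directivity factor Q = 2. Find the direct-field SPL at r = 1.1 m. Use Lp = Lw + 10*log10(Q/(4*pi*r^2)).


4*pi*r^2 = 4*pi*1.1^2 = 15.2053 m^2
Q / (4*pi*r^2) = 2 / 15.2053 = 0.131533
Lp = 101.3 + 10*log10(0.131533) = 92.49 dB


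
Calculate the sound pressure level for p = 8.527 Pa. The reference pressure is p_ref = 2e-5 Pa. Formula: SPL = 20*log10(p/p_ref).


p / p_ref = 8.527 / 2e-5 = 426350
SPL = 20 * log10(426350) = 112.6 dB


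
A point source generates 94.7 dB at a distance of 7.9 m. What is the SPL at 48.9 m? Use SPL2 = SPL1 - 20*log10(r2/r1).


r2/r1 = 48.9/7.9 = 6.18987
Correction = 20*log10(6.18987) = 15.8336 dB
SPL2 = 94.7 - 15.8336 = 78.866 dB


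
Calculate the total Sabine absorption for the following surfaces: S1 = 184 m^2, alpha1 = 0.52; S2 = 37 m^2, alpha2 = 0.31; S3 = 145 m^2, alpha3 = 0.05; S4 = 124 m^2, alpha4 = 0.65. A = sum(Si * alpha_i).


184 * 0.52 = 95.68
37 * 0.31 = 11.47
145 * 0.05 = 7.25
124 * 0.65 = 80.6
A_total = 95.68 + 11.47 + 7.25 + 80.6 = 195 m^2


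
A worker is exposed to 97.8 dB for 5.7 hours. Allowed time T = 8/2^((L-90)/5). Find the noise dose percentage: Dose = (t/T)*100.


T_allowed = 8 / 2^((97.8 - 90)/5) = 2.71321 hr
Dose = 5.7 / 2.71321 * 100 = 210.08 %


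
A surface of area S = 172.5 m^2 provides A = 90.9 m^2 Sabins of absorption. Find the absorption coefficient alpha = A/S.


Absorption coefficient = absorbed power / incident power
alpha = A / S = 90.9 / 172.5 = 0.52696


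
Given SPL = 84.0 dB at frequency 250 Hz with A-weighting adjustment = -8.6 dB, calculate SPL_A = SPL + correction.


A-weighting table: 250 Hz -> -8.6 dB correction
SPL_A = SPL + correction = 84.0 + (-8.6) = 75.4 dBA


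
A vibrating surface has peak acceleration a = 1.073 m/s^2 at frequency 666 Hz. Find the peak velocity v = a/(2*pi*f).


omega = 2*pi*f = 2*pi*666 = 4184.6 rad/s
v = a / omega = 1.073 / 4184.6 = 0.00025642 m/s


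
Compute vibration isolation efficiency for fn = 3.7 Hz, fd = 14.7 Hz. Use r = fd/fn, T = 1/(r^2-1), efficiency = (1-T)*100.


r = 14.7 / 3.7 = 3.97297
r^2 - 1 = 3.97297^2 - 1 = 14.7845
T = 1/14.7845 = 0.0676384
Efficiency = (1 - 0.0676384)*100 = 93.236 %


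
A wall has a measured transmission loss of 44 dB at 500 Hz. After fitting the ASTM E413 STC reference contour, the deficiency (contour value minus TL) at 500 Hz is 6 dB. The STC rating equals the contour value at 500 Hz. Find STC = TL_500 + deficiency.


By ASTM E413, STC = value of the fitted reference contour at 500 Hz.
Contour value at 500 Hz = TL_500 + deficiency = 44 + 6 = 50
STC = 50


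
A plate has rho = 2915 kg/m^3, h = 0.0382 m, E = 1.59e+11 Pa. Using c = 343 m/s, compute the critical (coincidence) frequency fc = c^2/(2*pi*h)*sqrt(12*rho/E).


12*rho/E = 12*2915/1.59e+11 = 2.2e-07
sqrt(12*rho/E) = sqrt(2.2e-07) = 0.000469042
c^2/(2*pi*h) = 343^2/(2*pi*0.0382) = 490168
fc = 490168 * 0.000469042 = 229.91 Hz


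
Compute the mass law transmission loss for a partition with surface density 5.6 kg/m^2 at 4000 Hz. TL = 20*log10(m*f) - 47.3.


m * f = 5.6 * 4000 = 22400
20*log10(22400) = 87.005 dB
TL = 87.005 - 47.3 = 39.705 dB


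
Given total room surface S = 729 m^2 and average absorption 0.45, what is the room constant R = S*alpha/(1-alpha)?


R = 729 * 0.45 / (1 - 0.45) = 596.45 m^2


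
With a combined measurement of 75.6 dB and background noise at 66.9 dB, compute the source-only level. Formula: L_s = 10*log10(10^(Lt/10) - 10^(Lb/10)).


10^(75.6/10) = 3.63078e+07
10^(66.9/10) = 4.89779e+06
Difference = 3.63078e+07 - 4.89779e+06 = 3.141e+07
L_source = 10*log10(3.141e+07) = 74.971 dB


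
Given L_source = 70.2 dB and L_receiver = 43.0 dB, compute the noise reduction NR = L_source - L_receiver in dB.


NR = L_source - L_receiver (difference between source and receiving room levels)
NR = 70.2 - 43.0 = 27.2 dB


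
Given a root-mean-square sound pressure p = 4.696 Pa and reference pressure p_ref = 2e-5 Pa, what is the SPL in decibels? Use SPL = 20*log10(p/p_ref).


p / p_ref = 4.696 / 2e-5 = 234800
SPL = 20 * log10(234800) = 107.41 dB


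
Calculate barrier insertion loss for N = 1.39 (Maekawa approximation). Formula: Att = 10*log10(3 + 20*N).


3 + 20*N = 3 + 20*1.39 = 30.8
Att = 10*log10(30.8) = 14.886 dB


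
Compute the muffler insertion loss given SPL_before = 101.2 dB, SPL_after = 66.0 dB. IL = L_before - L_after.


Insertion loss = SPL without muffler - SPL with muffler
IL = 101.2 - 66.0 = 35.2 dB


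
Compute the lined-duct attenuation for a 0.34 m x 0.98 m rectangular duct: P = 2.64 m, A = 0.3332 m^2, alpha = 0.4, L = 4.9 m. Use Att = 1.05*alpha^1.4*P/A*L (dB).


alpha^1.4 = 0.4^1.4 = 0.277258
Attenuation rate = 1.05 * alpha^1.4 * P / A
= 1.05 * 0.277258 * 2.64 / 0.3332 = 2.3066 dB/m
Total Att = 2.3066 * 4.9 = 11.302 dB


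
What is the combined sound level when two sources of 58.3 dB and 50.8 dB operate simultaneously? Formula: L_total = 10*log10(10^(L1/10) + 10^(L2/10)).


10^(58.3/10) = 676083
10^(50.8/10) = 120226
Sum = 676083 + 120226 = 796309
L_total = 10*log10(796309) = 59.011 dB


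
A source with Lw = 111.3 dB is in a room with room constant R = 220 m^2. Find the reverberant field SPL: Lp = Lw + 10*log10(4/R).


4/R = 4/220 = 0.0181818
Lp = 111.3 + 10*log10(0.0181818) = 93.896 dB


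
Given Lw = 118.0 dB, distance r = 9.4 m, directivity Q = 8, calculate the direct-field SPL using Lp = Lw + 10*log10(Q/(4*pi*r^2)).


4*pi*r^2 = 4*pi*9.4^2 = 1110.36 m^2
Q / (4*pi*r^2) = 8 / 1110.36 = 0.00720487
Lp = 118.0 + 10*log10(0.00720487) = 96.576 dB


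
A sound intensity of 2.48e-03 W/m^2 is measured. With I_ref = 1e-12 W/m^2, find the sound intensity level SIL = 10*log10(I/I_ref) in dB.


I / I_ref = 2.48e-03 / 1e-12 = 2.48e+09
SIL = 10 * log10(2.48e+09) = 93.945 dB


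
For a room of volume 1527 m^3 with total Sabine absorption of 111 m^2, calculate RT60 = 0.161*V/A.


RT60 = 0.161 * 1527 / 111 = 2.2148 s


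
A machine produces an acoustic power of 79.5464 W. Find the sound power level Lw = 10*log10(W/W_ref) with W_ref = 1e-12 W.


W / W_ref = 79.5464 / 1e-12 = 7.95464e+13
Lw = 10 * log10(7.95464e+13) = 139.01 dB


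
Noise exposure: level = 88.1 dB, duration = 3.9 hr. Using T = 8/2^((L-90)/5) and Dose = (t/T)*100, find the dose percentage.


T_allowed = 8 / 2^((88.1 - 90)/5) = 10.4107 hr
Dose = 3.9 / 10.4107 * 100 = 37.461 %


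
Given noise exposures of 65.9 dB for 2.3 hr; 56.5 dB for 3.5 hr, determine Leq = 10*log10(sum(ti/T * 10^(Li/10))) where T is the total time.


T_total = 2.3 + 3.5 = 5.8 hr
(2.3/5.8) * 10^(65.9/10) = 1.54277e+06
(3.5/5.8) * 10^(56.5/10) = 269550
Sum = 1.54277e+06 + 269550 = 1.81232e+06
Leq = 10*log10(1.81232e+06) = 62.582 dB


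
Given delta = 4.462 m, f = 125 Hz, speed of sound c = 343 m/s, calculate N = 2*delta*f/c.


N = 2*delta*f/c = 2*delta/lambda, where lambda = c/f
lambda = 343 / 125 = 2.744 m
N = 2 * 4.462 / 2.744 = 3.2522


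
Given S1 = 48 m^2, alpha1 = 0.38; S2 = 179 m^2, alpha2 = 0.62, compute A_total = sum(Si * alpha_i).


48 * 0.38 = 18.24
179 * 0.62 = 110.98
A_total = 18.24 + 110.98 = 129.22 m^2


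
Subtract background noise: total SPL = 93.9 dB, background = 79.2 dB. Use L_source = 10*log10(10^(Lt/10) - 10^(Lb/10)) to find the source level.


10^(93.9/10) = 2.45471e+09
10^(79.2/10) = 8.31764e+07
Difference = 2.45471e+09 - 8.31764e+07 = 2.37153e+09
L_source = 10*log10(2.37153e+09) = 93.75 dB


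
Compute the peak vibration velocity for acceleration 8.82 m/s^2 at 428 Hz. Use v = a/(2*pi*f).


omega = 2*pi*f = 2*pi*428 = 2689.2 rad/s
v = a / omega = 8.82 / 2689.2 = 0.0032798 m/s


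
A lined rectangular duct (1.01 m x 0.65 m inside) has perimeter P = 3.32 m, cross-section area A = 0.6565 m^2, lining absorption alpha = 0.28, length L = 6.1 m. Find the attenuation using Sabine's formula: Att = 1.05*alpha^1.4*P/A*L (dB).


alpha^1.4 = 0.28^1.4 = 0.168276
Attenuation rate = 1.05 * alpha^1.4 * P / A
= 1.05 * 0.168276 * 3.32 / 0.6565 = 0.893542 dB/m
Total Att = 0.893542 * 6.1 = 5.4506 dB


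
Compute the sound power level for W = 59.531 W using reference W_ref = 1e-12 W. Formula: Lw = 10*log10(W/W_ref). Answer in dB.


W / W_ref = 59.531 / 1e-12 = 5.9531e+13
Lw = 10 * log10(5.9531e+13) = 137.75 dB


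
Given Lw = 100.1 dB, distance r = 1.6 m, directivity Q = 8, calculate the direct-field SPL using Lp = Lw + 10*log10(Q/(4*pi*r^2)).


4*pi*r^2 = 4*pi*1.6^2 = 32.1699 m^2
Q / (4*pi*r^2) = 8 / 32.1699 = 0.24868
Lp = 100.1 + 10*log10(0.24868) = 94.056 dB


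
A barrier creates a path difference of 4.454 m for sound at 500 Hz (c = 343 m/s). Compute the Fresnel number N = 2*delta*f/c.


N = 2*delta*f/c = 2*delta/lambda, where lambda = c/f
lambda = 343 / 500 = 0.686 m
N = 2 * 4.454 / 0.686 = 12.985


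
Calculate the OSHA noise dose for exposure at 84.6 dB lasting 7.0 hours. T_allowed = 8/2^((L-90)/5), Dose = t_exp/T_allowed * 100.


T_allowed = 8 / 2^((84.6 - 90)/5) = 16.9123 hr
Dose = 7.0 / 16.9123 * 100 = 41.39 %


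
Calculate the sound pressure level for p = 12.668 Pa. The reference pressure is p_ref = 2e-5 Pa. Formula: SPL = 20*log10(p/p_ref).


p / p_ref = 12.668 / 2e-5 = 633400
SPL = 20 * log10(633400) = 116.03 dB


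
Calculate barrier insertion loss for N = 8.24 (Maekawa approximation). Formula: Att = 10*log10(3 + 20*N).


3 + 20*N = 3 + 20*8.24 = 167.8
Att = 10*log10(167.8) = 22.248 dB


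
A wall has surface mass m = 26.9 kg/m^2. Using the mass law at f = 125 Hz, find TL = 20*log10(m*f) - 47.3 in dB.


m * f = 26.9 * 125 = 3362.5
20*log10(3362.5) = 70.5332 dB
TL = 70.5332 - 47.3 = 23.233 dB


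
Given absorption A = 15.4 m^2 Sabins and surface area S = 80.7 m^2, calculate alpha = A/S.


Absorption coefficient = absorbed power / incident power
alpha = A / S = 15.4 / 80.7 = 0.19083


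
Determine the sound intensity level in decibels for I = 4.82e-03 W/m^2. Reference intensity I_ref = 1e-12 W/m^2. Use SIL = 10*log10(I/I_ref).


I / I_ref = 4.82e-03 / 1e-12 = 4.82e+09
SIL = 10 * log10(4.82e+09) = 96.83 dB


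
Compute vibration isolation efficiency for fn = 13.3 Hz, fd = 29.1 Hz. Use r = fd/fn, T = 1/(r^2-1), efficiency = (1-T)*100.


r = 29.1 / 13.3 = 2.18797
r^2 - 1 = 2.18797^2 - 1 = 3.78721
T = 1/3.78721 = 0.264047
Efficiency = (1 - 0.264047)*100 = 73.595 %


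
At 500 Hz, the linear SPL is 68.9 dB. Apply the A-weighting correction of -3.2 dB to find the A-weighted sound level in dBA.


A-weighting table: 500 Hz -> -3.2 dB correction
SPL_A = SPL + correction = 68.9 + (-3.2) = 65.7 dBA


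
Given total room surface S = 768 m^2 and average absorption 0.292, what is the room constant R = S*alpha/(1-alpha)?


R = 768 * 0.292 / (1 - 0.292) = 316.75 m^2


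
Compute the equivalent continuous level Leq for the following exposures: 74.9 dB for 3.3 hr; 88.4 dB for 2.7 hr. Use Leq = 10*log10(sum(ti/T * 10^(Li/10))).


T_total = 3.3 + 2.7 = 6.0 hr
(3.3/6.0) * 10^(74.9/10) = 1.69966e+07
(2.7/6.0) * 10^(88.4/10) = 3.11324e+08
Sum = 1.69966e+07 + 3.11324e+08 = 3.28321e+08
Leq = 10*log10(3.28321e+08) = 85.163 dB


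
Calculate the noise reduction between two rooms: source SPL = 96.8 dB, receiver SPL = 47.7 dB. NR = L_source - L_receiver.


NR = L_source - L_receiver (difference between source and receiving room levels)
NR = 96.8 - 47.7 = 49.1 dB


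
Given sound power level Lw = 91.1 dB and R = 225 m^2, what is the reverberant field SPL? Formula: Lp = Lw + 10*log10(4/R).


4/R = 4/225 = 0.0177778
Lp = 91.1 + 10*log10(0.0177778) = 73.599 dB


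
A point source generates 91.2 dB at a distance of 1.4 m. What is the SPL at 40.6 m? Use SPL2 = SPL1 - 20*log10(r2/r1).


r2/r1 = 40.6/1.4 = 29
Correction = 20*log10(29) = 29.248 dB
SPL2 = 91.2 - 29.248 = 61.952 dB


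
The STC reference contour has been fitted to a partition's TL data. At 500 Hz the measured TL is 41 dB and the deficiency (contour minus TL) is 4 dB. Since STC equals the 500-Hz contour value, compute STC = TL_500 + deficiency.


By ASTM E413, STC = value of the fitted reference contour at 500 Hz.
Contour value at 500 Hz = TL_500 + deficiency = 41 + 4 = 45
STC = 45


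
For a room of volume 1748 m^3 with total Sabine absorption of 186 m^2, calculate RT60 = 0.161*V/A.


RT60 = 0.161 * 1748 / 186 = 1.5131 s


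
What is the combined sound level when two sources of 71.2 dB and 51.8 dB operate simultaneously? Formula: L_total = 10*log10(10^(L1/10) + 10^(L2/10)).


10^(71.2/10) = 1.31826e+07
10^(51.8/10) = 151356
Sum = 1.31826e+07 + 151356 = 1.3334e+07
L_total = 10*log10(1.3334e+07) = 71.25 dB


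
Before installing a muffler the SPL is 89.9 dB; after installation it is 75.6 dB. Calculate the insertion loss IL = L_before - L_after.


Insertion loss = SPL without muffler - SPL with muffler
IL = 89.9 - 75.6 = 14.3 dB


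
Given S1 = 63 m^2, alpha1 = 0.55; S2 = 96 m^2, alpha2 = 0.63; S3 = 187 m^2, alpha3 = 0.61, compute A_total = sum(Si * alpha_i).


63 * 0.55 = 34.65
96 * 0.63 = 60.48
187 * 0.61 = 114.07
A_total = 34.65 + 60.48 + 114.07 = 209.2 m^2


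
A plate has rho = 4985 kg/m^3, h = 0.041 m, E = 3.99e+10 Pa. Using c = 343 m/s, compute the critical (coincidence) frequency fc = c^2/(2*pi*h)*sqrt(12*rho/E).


12*rho/E = 12*4985/3.99e+10 = 1.49925e-06
sqrt(12*rho/E) = sqrt(1.49925e-06) = 0.00122444
c^2/(2*pi*h) = 343^2/(2*pi*0.041) = 456693
fc = 456693 * 0.00122444 = 559.19 Hz


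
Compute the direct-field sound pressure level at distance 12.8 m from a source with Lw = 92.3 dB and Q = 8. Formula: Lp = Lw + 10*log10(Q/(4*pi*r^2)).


4*pi*r^2 = 4*pi*12.8^2 = 2058.87 m^2
Q / (4*pi*r^2) = 8 / 2058.87 = 0.00388563
Lp = 92.3 + 10*log10(0.00388563) = 68.195 dB


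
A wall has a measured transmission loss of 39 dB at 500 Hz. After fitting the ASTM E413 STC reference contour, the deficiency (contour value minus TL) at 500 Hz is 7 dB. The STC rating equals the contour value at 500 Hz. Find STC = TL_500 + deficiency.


By ASTM E413, STC = value of the fitted reference contour at 500 Hz.
Contour value at 500 Hz = TL_500 + deficiency = 39 + 7 = 46
STC = 46


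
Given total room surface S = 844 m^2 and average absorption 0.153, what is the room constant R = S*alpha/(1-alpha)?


R = 844 * 0.153 / (1 - 0.153) = 152.46 m^2


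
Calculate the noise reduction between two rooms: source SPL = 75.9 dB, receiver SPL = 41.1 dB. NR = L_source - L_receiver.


NR = L_source - L_receiver (difference between source and receiving room levels)
NR = 75.9 - 41.1 = 34.8 dB


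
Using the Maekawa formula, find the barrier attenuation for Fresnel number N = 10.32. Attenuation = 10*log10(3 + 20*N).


3 + 20*N = 3 + 20*10.32 = 209.4
Att = 10*log10(209.4) = 23.21 dB


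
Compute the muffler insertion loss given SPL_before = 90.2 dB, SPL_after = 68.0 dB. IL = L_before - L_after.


Insertion loss = SPL without muffler - SPL with muffler
IL = 90.2 - 68.0 = 22.2 dB


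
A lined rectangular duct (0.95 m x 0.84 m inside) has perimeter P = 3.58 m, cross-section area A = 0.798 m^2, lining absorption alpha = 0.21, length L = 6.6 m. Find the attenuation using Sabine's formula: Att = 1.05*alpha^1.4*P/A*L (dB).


alpha^1.4 = 0.21^1.4 = 0.112488
Attenuation rate = 1.05 * alpha^1.4 * P / A
= 1.05 * 0.112488 * 3.58 / 0.798 = 0.529878 dB/m
Total Att = 0.529878 * 6.6 = 3.4972 dB


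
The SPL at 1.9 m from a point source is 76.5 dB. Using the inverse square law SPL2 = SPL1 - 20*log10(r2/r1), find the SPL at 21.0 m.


r2/r1 = 21.0/1.9 = 11.0526
Correction = 20*log10(11.0526) = 20.8693 dB
SPL2 = 76.5 - 20.8693 = 55.631 dB


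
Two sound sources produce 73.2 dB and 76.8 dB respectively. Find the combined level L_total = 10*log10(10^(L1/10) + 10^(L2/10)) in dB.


10^(73.2/10) = 2.0893e+07
10^(76.8/10) = 4.7863e+07
Sum = 2.0893e+07 + 4.7863e+07 = 6.8756e+07
L_total = 10*log10(6.8756e+07) = 78.373 dB


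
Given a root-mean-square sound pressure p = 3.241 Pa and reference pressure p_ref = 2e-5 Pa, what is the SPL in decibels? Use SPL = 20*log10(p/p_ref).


p / p_ref = 3.241 / 2e-5 = 162050
SPL = 20 * log10(162050) = 104.19 dB


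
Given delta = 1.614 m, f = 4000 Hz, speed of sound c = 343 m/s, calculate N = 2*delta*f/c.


N = 2*delta*f/c = 2*delta/lambda, where lambda = c/f
lambda = 343 / 4000 = 0.08575 m
N = 2 * 1.614 / 0.08575 = 37.644


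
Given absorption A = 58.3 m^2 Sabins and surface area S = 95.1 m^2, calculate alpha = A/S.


Absorption coefficient = absorbed power / incident power
alpha = A / S = 58.3 / 95.1 = 0.61304


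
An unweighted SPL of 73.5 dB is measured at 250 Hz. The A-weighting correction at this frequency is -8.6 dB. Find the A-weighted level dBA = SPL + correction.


A-weighting table: 250 Hz -> -8.6 dB correction
SPL_A = SPL + correction = 73.5 + (-8.6) = 64.9 dBA


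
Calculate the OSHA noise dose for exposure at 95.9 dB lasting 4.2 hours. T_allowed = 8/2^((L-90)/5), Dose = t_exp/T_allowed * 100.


T_allowed = 8 / 2^((95.9 - 90)/5) = 3.53081 hr
Dose = 4.2 / 3.53081 * 100 = 118.95 %


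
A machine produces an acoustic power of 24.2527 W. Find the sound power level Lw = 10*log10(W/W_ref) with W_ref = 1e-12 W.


W / W_ref = 24.2527 / 1e-12 = 2.42527e+13
Lw = 10 * log10(2.42527e+13) = 133.85 dB


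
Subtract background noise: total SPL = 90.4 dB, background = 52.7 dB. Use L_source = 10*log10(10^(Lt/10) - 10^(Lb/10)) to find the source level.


10^(90.4/10) = 1.09648e+09
10^(52.7/10) = 186209
Difference = 1.09648e+09 - 186209 = 1.09629e+09
L_source = 10*log10(1.09629e+09) = 90.399 dB


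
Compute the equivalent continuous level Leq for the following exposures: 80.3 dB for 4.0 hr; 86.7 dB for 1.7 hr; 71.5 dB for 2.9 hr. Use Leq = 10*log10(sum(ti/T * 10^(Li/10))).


T_total = 4.0 + 1.7 + 2.9 = 8.6 hr
(4.0/8.6) * 10^(80.3/10) = 4.98381e+07
(1.7/8.6) * 10^(86.7/10) = 9.24593e+07
(2.9/8.6) * 10^(71.5/10) = 4.76321e+06
Sum = 4.98381e+07 + 9.24593e+07 + 4.76321e+06 = 1.47061e+08
Leq = 10*log10(1.47061e+08) = 81.675 dB


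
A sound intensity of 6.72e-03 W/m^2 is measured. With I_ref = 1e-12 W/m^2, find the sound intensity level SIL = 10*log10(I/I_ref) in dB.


I / I_ref = 6.72e-03 / 1e-12 = 6.72e+09
SIL = 10 * log10(6.72e+09) = 98.274 dB


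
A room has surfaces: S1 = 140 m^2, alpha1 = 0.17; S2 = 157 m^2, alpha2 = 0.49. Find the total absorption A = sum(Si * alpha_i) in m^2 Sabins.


140 * 0.17 = 23.8
157 * 0.49 = 76.93
A_total = 23.8 + 76.93 = 100.73 m^2


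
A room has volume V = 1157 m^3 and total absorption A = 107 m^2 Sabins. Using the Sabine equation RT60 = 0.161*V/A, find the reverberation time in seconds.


RT60 = 0.161 * 1157 / 107 = 1.7409 s


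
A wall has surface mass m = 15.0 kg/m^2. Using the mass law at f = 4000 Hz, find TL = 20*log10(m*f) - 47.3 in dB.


m * f = 15.0 * 4000 = 60000
20*log10(60000) = 95.563 dB
TL = 95.563 - 47.3 = 48.263 dB


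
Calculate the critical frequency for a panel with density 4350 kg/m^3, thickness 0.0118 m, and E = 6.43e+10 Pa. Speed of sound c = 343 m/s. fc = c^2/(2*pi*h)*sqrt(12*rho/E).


12*rho/E = 12*4350/6.43e+10 = 8.1182e-07
sqrt(12*rho/E) = sqrt(8.1182e-07) = 0.000901011
c^2/(2*pi*h) = 343^2/(2*pi*0.0118) = 1.58682e+06
fc = 1.58682e+06 * 0.000901011 = 1429.7 Hz


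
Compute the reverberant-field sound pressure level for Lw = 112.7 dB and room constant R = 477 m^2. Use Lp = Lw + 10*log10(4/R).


4/R = 4/477 = 0.00838574
Lp = 112.7 + 10*log10(0.00838574) = 91.935 dB
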